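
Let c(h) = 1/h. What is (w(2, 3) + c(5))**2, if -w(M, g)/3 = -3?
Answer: 2116/25 ≈ 84.640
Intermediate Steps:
w(M, g) = 9 (w(M, g) = -3*(-3) = 9)
(w(2, 3) + c(5))**2 = (9 + 1/5)**2 = (46/5)**2 = 2116/25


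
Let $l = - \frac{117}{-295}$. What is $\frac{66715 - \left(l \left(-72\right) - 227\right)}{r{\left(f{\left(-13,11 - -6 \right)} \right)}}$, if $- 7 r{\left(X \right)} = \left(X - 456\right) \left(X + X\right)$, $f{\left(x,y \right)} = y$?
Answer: $\frac{69147099}{2201585} \approx 31.408$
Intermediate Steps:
$l = \frac{117}{295}$ ($l = \left(-117\right) \left(- \frac{1}{295}\right) = \frac{117}{295} \approx 0.39661$)
$r{\left(X \right)} = - \frac{2 X \left(-456 + X\right)}{7}$ ($r{\left(X \right)} = - \frac{\left(X - 456\right) \left(X + X\right)}{7} = - \frac{\left(-456 + X\right) 2 X}{7} = - \frac{2 X \left(-456 + X\right)}{7}$)
$\frac{66715 - \left(l \left(-72\right) - 227\right)}{r{\left(f{\left(-13,11 - -6 \right)} \right)}} = \frac{66715 - \left(\frac{117}{295} \left(-72\right) - 227\right)}{\frac{2}{7} \left(11 - -6\right) \left(456 - \left(11 - -6\right)\right)} = \frac{66715 - \left(- \frac{8424}{295} - 227\right)}{\frac{2}{7} \left(11 + 6\right) \left(456 - \left(11 + 6\right)\right)} = \frac{66715 - - \frac{75389}{295}}{\frac{2}{7} \cdot 17 \left(456 - 17\right)} = \frac{66715 + \frac{75389}{295}}{\frac{2}{7} \cdot 17 \left(456 - 17\right)} = \frac{19756314}{295 \cdot \frac{2}{7} \cdot 17 \cdot 439} = \frac{19756314}{295 \cdot \frac{14926}{7}} = \frac{19756314}{295} \cdot \frac{7}{14926} = \frac{69147099}{2201585}$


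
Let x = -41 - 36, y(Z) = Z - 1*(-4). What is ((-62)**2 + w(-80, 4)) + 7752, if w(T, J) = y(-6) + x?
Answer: 11517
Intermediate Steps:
y(Z) = 4 + Z (y(Z) = Z + 4 = 4 + Z)
x = -77
w(T, J) = -79 (w(T, J) = (4 - 6) - 77 = -2 - 77 = -79)
((-62)**2 + w(-80, 4)) + 7752 = ((-62)**2 - 79) + 7752 = (3844 - 79) + 7752 = 3765 + 7752 = 11517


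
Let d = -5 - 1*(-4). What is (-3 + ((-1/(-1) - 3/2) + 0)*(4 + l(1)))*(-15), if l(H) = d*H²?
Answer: 135/2 ≈ 67.500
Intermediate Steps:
d = -1 (d = -5 + 4 = -1)
l(H) = -H²
(-3 + ((-1/(-1) - 3/2) + 0)*(4 + l(1)))*(-15) = (-3 + ((-1/(-1) - 3/2) + 0)*(4 - 1*1²))*(-15) = (-3 + ((-1*(-1) - 3*½) + 0)*(4 - 1*1))*(-15) = (-3 + ((1 - 3/2) + 0)*(4 - 1))*(-15) = (-3 + (-½ + 0)*3)*(-15) = (-3 - ½*3)*(-15) = (-3 - 3/2)*(-15) = -9/2*(-15) = 135/2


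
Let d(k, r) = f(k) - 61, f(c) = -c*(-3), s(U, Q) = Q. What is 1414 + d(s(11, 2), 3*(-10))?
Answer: 1359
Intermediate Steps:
f(c) = 3*c
d(k, r) = -61 + 3*k (d(k, r) = 3*k - 61 = -61 + 3*k)
1414 + d(s(11, 2), 3*(-10)) = 1414 + (-61 + 3*2) = 1414 + (-61 + 6) = 1414 - 55 = 1359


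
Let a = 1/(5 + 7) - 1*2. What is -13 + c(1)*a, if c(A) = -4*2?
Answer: 7/3 ≈ 2.3333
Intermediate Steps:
c(A) = -8
a = -23/12 (a = 1/12 - 2 = -23/12 ≈ -1.9167)
-13 + c(1)*a = -13 - 8*(-23/12) = -13 + 46/3 = 7/3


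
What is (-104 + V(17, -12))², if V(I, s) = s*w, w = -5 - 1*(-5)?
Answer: 10816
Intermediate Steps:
w = 0 (w = -5 + 5 = 0)
V(I, s) = 0 (V(I, s) = s*0 = 0)
(-104 + V(17, -12))² = (-104 + 0)² = (-104)² = 10816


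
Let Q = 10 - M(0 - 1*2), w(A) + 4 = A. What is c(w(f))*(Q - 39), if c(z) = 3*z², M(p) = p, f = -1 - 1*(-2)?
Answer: -729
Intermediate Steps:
f = 1 (f = -1 + 2 = 1)
w(A) = -4 + A
Q = 12 (Q = 10 - (0 - 1*2) = 10 - (0 - 2) = 10 - 1*(-2) = 10 + 2 = 12)
c(w(f))*(Q - 39) = (3*(-4 + 1)²)*(12 - 39) = (3*(-3)²)*(-27) = (3*9)*(-27) = 27*(-27) = -729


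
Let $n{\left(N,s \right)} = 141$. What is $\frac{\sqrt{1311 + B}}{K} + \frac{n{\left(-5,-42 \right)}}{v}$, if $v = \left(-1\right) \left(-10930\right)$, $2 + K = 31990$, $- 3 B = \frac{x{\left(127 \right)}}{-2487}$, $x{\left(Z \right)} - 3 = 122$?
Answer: $\frac{141}{10930} + \frac{\sqrt{2027215046}}{39777078} \approx 0.014032$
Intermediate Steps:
$x{\left(Z \right)} = 125$ ($x{\left(Z \right)} = 3 + 122 = 125$)
$B = \frac{125}{7461}$ ($B = - \frac{125 \frac{1}{-2487}}{3} = - \frac{125 \left(- \frac{1}{2487}\right)}{3} = \left(- \frac{1}{3}\right) \left(- \frac{125}{2487}\right) = \frac{125}{7461} \approx 0.016754$)
$K = 31988$ ($K = -2 + 31990 = 31988$)
$v = 10930$
$\frac{\sqrt{1311 + B}}{K} + \frac{n{\left(-5,-42 \right)}}{v} = \frac{\sqrt{1311 + \frac{125}{7461}}}{31988} + \frac{141}{10930} = \sqrt{\frac{9781496}{7461}} \cdot \frac{1}{31988} + 141 \cdot \frac{1}{10930} = \frac{2 \sqrt{2027215046}}{2487} \cdot \frac{1}{31988} + \frac{141}{10930} = \frac{\sqrt{2027215046}}{39777078} + \frac{141}{10930} = \frac{141}{10930} + \frac{\sqrt{2027215046}}{39777078}$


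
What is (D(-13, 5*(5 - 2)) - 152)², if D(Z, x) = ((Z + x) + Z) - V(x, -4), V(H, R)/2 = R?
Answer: 24025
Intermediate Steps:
V(H, R) = 2*R
D(Z, x) = 8 + x + 2*Z (D(Z, x) = ((Z + x) + Z) - 2*(-4) = (x + 2*Z) - 1*(-8) = (x + 2*Z) + 8 = 8 + x + 2*Z)
(D(-13, 5*(5 - 2)) - 152)² = ((8 + 5*(5 - 2) + 2*(-13)) - 152)² = ((8 + 5*3 - 26) - 152)² = ((8 + 15 - 26) - 152)² = (-3 - 152)² = (-155)² = 24025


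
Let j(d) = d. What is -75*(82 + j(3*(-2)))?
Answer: -5700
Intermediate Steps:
-75*(82 + j(3*(-2))) = -75*(82 + 3*(-2)) = -75*(82 - 6) = -75*76 = -5700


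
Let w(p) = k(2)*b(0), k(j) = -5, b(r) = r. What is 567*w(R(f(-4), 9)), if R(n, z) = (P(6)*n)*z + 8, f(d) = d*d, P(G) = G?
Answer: 0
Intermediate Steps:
f(d) = d²
R(n, z) = 8 + 6*n*z (R(n, z) = (6*n)*z + 8 = 6*n*z + 8 = 8 + 6*n*z)
w(p) = 0 (w(p) = -5*0 = 0)
567*w(R(f(-4), 9)) = 567*0 = 0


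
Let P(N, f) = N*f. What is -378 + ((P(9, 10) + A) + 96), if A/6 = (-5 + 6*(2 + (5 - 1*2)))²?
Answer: 3558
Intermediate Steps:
A = 3750 (A = 6*(-5 + 6*(2 + (5 - 1*2)))² = 6*(-5 + 6*(2 + (5 - 2)))² = 6*(-5 + 6*(2 + 3))² = 6*(-5 + 6*5)² = 6*(-5 + 30)² = 6*25² = 6*625 = 3750)
-378 + ((P(9, 10) + A) + 96) = -378 + ((9*10 + 3750) + 96) = -378 + ((90 + 3750) + 96) = -378 + (3840 + 96) = -378 + 3936 = 3558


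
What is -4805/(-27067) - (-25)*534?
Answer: 361349255/27067 ≈ 13350.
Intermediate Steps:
-4805/(-27067) - (-25)*534 = -4805*(-1/27067) - 1*(-13350) = 4805/27067 + 13350 = 361349255/27067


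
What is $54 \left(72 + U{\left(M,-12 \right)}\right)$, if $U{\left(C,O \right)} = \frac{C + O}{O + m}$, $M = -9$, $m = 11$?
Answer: $5022$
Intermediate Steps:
$U{\left(C,O \right)} = \frac{C + O}{11 + O}$ ($U{\left(C,O \right)} = \frac{C + O}{O + 11} = \frac{C + O}{11 + O}$)
$54 \left(72 + U{\left(M,-12 \right)}\right) = 54 \left(72 + \frac{-9 - 12}{11 - 12}\right) = 54 \left(72 + \frac{1}{-1} \left(-21\right)\right) = 54 \left(72 - -21\right) = 54 \left(72 + 21\right) = 54 \cdot 93 = 5022$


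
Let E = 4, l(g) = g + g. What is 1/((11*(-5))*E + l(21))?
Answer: -1/178 ≈ -0.0056180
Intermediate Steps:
l(g) = 2*g
1/((11*(-5))*E + l(21)) = 1/((11*(-5))*4 + 2*21) = 1/(-55*4 + 42) = 1/(-220 + 42) = 1/(-178) = -1/178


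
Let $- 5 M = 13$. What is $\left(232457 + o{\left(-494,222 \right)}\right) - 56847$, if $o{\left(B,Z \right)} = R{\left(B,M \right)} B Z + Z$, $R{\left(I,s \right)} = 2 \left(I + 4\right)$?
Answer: $107650472$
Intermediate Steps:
$M = - \frac{13}{5}$ ($M = \left(- \frac{1}{5}\right) 13 = - \frac{13}{5} \approx -2.6$)
$R{\left(I,s \right)} = 8 + 2 I$ ($R{\left(I,s \right)} = 2 \left(4 + I\right) = 8 + 2 I$)
$o{\left(B,Z \right)} = Z + B Z \left(8 + 2 B\right)$ ($o{\left(B,Z \right)} = \left(8 + 2 B\right) B Z + Z = B \left(8 + 2 B\right) Z + Z = B Z \left(8 + 2 B\right) + Z = Z + B Z \left(8 + 2 B\right)$)
$\left(232457 + o{\left(-494,222 \right)}\right) - 56847 = \left(232457 + 222 \left(1 + 2 \left(-494\right) \left(4 - 494\right)\right)\right) - 56847 = \left(232457 + 222 \left(1 + 2 \left(-494\right) \left(-490\right)\right)\right) - 56847 = \left(232457 + 222 \left(1 + 484120\right)\right) - 56847 = \left(232457 + 222 \cdot 484121\right) - 56847 = \left(232457 + 107474862\right) - 56847 = 107707319 - 56847 = 107650472$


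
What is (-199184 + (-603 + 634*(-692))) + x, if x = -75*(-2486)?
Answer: -452065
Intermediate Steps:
x = 186450
(-199184 + (-603 + 634*(-692))) + x = (-199184 + (-603 + 634*(-692))) + 186450 = (-199184 + (-603 - 438728)) + 186450 = (-199184 - 439331) + 186450 = -638515 + 186450 = -452065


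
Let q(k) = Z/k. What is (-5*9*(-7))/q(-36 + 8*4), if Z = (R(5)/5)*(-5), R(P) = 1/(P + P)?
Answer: 12600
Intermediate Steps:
R(P) = 1/(2*P)
Z = -⅒ (Z = (((½)/5)/5)*(-5) = (((½)*(⅕))/5)*(-5) = ((⅕)*(⅒))*(-5) = (1/50)*(-5) = -⅒ ≈ -0.10000)
q(k) = -1/(10*k)
(-5*9*(-7))/q(-36 + 8*4) = (-5*9*(-7))/((-1/(10*(-36 + 8*4)))) = (-45*(-7))/((-1/(10*(-36 + 32)))) = 315/((-⅒/(-4))) = 315/((-⅒*(-¼))) = 315/(1/40) = 315*40 = 12600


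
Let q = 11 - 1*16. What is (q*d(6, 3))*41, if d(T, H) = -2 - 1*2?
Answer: 820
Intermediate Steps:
q = -5 (q = 11 - 16 = -5)
d(T, H) = -4 (d(T, H) = -2 - 2 = -4)
(q*d(6, 3))*41 = -5*(-4)*41 = 20*41 = 820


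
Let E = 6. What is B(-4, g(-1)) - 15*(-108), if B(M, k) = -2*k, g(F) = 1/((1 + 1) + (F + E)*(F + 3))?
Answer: 9719/6 ≈ 1619.8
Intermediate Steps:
g(F) = 1/(2 + (3 + F)*(6 + F)) (g(F) = 1/((1 + 1) + (F + 6)*(F + 3)) = 1/(2 + (6 + F)*(3 + F)) = 1/(2 + (3 + F)*(6 + F)))
B(-4, g(-1)) - 15*(-108) = -2/(20 + (-1)² + 9*(-1)) - 15*(-108) = -2/(20 + 1 - 9) + 1620 = -2/12 + 1620 = -2*1/12 + 1620 = -⅙ + 1620 = 9719/6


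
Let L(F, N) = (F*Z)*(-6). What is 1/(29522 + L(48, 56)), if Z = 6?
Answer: 1/27794 ≈ 3.5979e-5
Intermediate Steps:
L(F, N) = -36*F (L(F, N) = (F*6)*(-6) = (6*F)*(-6) = -36*F)
1/(29522 + L(48, 56)) = 1/(29522 - 36*48) = 1/(29522 - 1728) = 1/27794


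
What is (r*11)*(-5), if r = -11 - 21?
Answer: 1760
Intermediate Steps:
r = -32
(r*11)*(-5) = -32*11*(-5) = -352*(-5) = 1760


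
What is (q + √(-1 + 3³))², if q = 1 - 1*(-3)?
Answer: (4 + √26)² ≈ 82.792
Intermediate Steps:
q = 4 (q = 1 + 3 = 4)
(q + √(-1 + 3³))² = (4 + √(-1 + 3³))² = (4 + √(-1 + 27))² = (4 + √26)²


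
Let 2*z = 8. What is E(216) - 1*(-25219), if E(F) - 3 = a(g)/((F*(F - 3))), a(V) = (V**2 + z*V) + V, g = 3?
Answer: 48350575/1917 ≈ 25222.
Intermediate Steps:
z = 4 (z = (1/2)*8 = 4)
a(V) = V**2 + 5*V (a(V) = (V**2 + 4*V) + V = V**2 + 5*V)
E(F) = 3 + 24/(F*(-3 + F)) (E(F) = 3 + (3*(5 + 3))/((F*(F - 3))) = 3 + (3*8)/((F*(-3 + F))) = 3 + 24*(1/(F*(-3 + F))) = 3 + 24/(F*(-3 + F)))
E(216) - 1*(-25219) = 3*(8 + 216**2 - 3*216)/(216*(-3 + 216)) - 1*(-25219) = 3*(1/216)*(8 + 46656 - 648)/213 + 25219 = 3*(1/216)*(1/213)*46016 + 25219 = 5752/1917 + 25219 = 48350575/1917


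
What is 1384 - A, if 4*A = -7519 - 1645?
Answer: 3675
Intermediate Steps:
A = -2291 (A = (-7519 - 1645)/4 = (¼)*(-9164) = -2291)
1384 - A = 1384 - 1*(-2291) = 1384 + 2291 = 3675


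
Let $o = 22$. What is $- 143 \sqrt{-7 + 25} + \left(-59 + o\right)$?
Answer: $-37 - 429 \sqrt{2} \approx -643.7$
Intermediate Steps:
$- 143 \sqrt{-7 + 25} + \left(-59 + o\right) = - 143 \sqrt{-7 + 25} + \left(-59 + 22\right) = - 143 \sqrt{18} - 37 = - 143 \cdot 3 \sqrt{2} - 37 = - 429 \sqrt{2} - 37 = -37 - 429 \sqrt{2}$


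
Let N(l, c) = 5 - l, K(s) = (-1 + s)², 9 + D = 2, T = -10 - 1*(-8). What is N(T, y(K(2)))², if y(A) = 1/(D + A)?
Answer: 49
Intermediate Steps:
T = -2 (T = -10 + 8 = -2)
D = -7 (D = -9 + 2 = -7)
y(A) = 1/(-7 + A)
N(T, y(K(2)))² = (5 - 1*(-2))² = (5 + 2)² = 7² = 49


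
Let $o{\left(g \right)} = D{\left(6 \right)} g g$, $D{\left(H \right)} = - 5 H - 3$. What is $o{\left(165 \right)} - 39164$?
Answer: $-937589$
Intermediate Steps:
$D{\left(H \right)} = -3 - 5 H$
$o{\left(g \right)} = - 33 g^{2}$ ($o{\left(g \right)} = \left(-3 - 30\right) g g = - 33 g g = - 33 g^{2}$)
$o{\left(165 \right)} - 39164 = - 33 \cdot 165^{2} - 39164 = \left(-33\right) 27225 - 39164 = -898425 - 39164 = -937589$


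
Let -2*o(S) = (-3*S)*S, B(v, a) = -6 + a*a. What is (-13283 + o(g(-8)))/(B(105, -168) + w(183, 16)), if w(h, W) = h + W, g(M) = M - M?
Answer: -13283/28417 ≈ -0.46743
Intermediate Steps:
B(v, a) = -6 + a²
g(M) = 0
w(h, W) = W + h
o(S) = 3*S²/2 (o(S) = -(-3*S)*S/2 = -(-3)*S²/2 = 3*S²/2)
(-13283 + o(g(-8)))/(B(105, -168) + w(183, 16)) = (-13283 + (3/2)*0²)/((-6 + (-168)²) + (16 + 183)) = (-13283 + (3/2)*0)/((-6 + 28224) + 199) = (-13283 + 0)/(28218 + 199) = -13283/28417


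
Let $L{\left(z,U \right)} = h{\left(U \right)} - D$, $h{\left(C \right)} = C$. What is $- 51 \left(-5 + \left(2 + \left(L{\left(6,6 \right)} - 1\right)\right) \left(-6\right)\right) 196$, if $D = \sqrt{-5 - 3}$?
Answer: $469812 - 119952 i \sqrt{2} \approx 4.6981 \cdot 10^{5} - 1.6964 \cdot 10^{5} i$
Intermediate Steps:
$D = 2 i \sqrt{2}$ ($D = \sqrt{-8} = 2 i \sqrt{2} \approx 2.8284 i$)
$L{\left(z,U \right)} = U - 2 i \sqrt{2}$
$- 51 \left(-5 + \left(2 + \left(L{\left(6,6 \right)} - 1\right)\right) \left(-6\right)\right) 196 = - 51 \left(-5 + \left(2 + \left(\left(6 - 2 i \sqrt{2}\right) - 1\right)\right) \left(-6\right)\right) 196 = - 51 \left(-5 + \left(2 + \left(5 - 2 i \sqrt{2}\right)\right) \left(-6\right)\right) 196 = - 51 \left(-5 + \left(7 - 2 i \sqrt{2}\right) \left(-6\right)\right) 196 = - 51 \left(-5 - \left(42 - 12 i \sqrt{2}\right)\right) 196 = - 51 \left(-47 + 12 i \sqrt{2}\right) 196 = \left(2397 - 612 i \sqrt{2}\right) 196 = 469812 - 119952 i \sqrt{2}$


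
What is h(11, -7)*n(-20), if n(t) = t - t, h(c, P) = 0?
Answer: 0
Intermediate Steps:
n(t) = 0
h(11, -7)*n(-20) = 0*0 = 0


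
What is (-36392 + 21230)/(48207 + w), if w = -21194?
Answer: -2166/3859 ≈ -0.56129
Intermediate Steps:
(-36392 + 21230)/(48207 + w) = (-36392 + 21230)/(48207 - 21194) = -15162/27013 = -15162*1/27013 = -2166/3859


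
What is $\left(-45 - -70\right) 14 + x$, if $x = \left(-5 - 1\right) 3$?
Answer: $332$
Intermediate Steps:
$x = -18$ ($x = \left(-6\right) 3 = -18$)
$\left(-45 - -70\right) 14 + x = \left(-45 - -70\right) 14 - 18 = \left(-45 + 70\right) 14 - 18 = 25 \cdot 14 - 18 = 350 - 18 = 332$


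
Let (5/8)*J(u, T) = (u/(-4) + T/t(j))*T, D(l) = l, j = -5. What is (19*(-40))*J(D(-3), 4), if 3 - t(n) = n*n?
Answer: -30400/11 ≈ -2763.6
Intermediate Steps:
t(n) = 3 - n² (t(n) = 3 - n*n = 3 - n²)
J(u, T) = 8*T*(-u/4 - T/22)/5 (J(u, T) = 8*((u/(-4) + T/(3 - 1*(-5)²))*T)/5 = 8*((u*(-¼) + T/(3 - 1*25))*T)/5 = 8*((-u/4 + T/(3 - 25))*T)/5 = 8*((-u/4 + T/(-22))*T)/5 = 8*((-u/4 + T*(-1/22))*T)/5 = 8*((-u/4 - T/22)*T)/5 = 8*(T*(-u/4 - T/22))/5 = 8*T*(-u/4 - T/22)/5)
(19*(-40))*J(D(-3), 4) = (19*(-40))*(-2/55*4*(2*4 + 11*(-3))) = -(-304)*4*(8 - 33)/11 = -(-304)*4*(-25)/11 = -760*40/11 = -30400/11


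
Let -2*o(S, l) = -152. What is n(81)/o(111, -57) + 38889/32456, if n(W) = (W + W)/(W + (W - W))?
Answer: 755119/616664 ≈ 1.2245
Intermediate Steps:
o(S, l) = 76 (o(S, l) = -½*(-152) = 76)
n(W) = 2 (n(W) = (2*W)/(W + 0) = (2*W)/W = 2)
n(81)/o(111, -57) + 38889/32456 = 2/76 + 38889/32456 = 2*(1/76) + 38889*(1/32456) = 1/38 + 38889/32456 = 755119/616664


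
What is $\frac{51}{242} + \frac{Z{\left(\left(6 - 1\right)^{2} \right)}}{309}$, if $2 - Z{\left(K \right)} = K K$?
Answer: $- \frac{135007}{74778} \approx -1.8054$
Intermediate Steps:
$Z{\left(K \right)} = 2 - K^{2}$ ($Z{\left(K \right)} = 2 - K K = 2 - K^{2}$)
$\frac{51}{242} + \frac{Z{\left(\left(6 - 1\right)^{2} \right)}}{309} = \frac{51}{242} + \frac{2 - \left(\left(6 - 1\right)^{2}\right)^{2}}{309} = 51 \cdot \frac{1}{242} + \left(2 - \left(5^{2}\right)^{2}\right) \frac{1}{309} = \frac{51}{242} + \left(2 - 25^{2}\right) \frac{1}{309} = \frac{51}{242} + \left(2 - 625\right) \frac{1}{309} = \frac{51}{242} - \frac{623}{309} = - \frac{135007}{74778}$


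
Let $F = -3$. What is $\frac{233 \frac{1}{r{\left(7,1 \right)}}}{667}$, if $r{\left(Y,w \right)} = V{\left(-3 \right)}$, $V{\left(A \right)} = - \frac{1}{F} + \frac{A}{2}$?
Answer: $- \frac{1398}{4669} \approx -0.29942$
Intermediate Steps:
$V{\left(A \right)} = \frac{1}{3} + \frac{A}{2}$ ($V{\left(A \right)} = - \frac{1}{-3} + \frac{A}{2} = \left(-1\right) \left(- \frac{1}{3}\right) + A \frac{1}{2} = \frac{1}{3} + \frac{A}{2}$)
$r{\left(Y,w \right)} = - \frac{7}{6}$ ($r{\left(Y,w \right)} = \frac{1}{3} + \frac{1}{2} \left(-3\right) = \frac{1}{3} - \frac{3}{2} = - \frac{7}{6}$)
$\frac{233 \frac{1}{r{\left(7,1 \right)}}}{667} = \frac{233 \frac{1}{- \frac{7}{6}}}{667} = 233 \left(- \frac{6}{7}\right) \frac{1}{667} = \left(- \frac{1398}{7}\right) \frac{1}{667} = - \frac{1398}{4669}$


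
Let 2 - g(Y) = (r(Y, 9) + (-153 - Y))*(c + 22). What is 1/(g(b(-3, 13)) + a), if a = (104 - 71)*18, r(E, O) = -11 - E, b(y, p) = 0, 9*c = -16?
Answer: 9/35212 ≈ 0.00025559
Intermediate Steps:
c = -16/9 (c = (⅑)*(-16) = -16/9 ≈ -1.7778)
g(Y) = 29866/9 + 364*Y/9 (g(Y) = 2 - ((-11 - Y) + (-153 - Y))*(-16/9 + 22) = 2 - (-164 - 2*Y)*182/9 = 2 - (-29848/9 - 364*Y/9) = 2 + (29848/9 + 364*Y/9) = 29866/9 + 364*Y/9)
a = 594 (a = 33*18 = 594)
1/(g(b(-3, 13)) + a) = 1/((29866/9 + (364/9)*0) + 594) = 1/((29866/9 + 0) + 594) = 1/(29866/9 + 594) = 1/(35212/9) = 9/35212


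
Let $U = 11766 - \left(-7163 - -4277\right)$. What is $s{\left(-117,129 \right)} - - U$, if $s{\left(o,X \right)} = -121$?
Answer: $14531$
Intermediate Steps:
$U = 14652$ ($U = 11766 - \left(-7163 + 4277\right) = 11766 - -2886 = 11766 + 2886 = 14652$)
$s{\left(-117,129 \right)} - - U = -121 - \left(-1\right) 14652 = -121 - -14652 = -121 + 14652 = 14531$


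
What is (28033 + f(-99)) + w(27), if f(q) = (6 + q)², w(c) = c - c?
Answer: 36682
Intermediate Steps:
w(c) = 0
(28033 + f(-99)) + w(27) = (28033 + (6 - 99)²) + 0 = (28033 + (-93)²) + 0 = (28033 + 8649) + 0 = 36682 + 0 = 36682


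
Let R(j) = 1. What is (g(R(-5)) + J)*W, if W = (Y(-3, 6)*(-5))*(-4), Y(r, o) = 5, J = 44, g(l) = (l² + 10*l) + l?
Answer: 5600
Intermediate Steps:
g(l) = l² + 11*l
W = 100 (W = (5*(-5))*(-4) = -25*(-4) = 100)
(g(R(-5)) + J)*W = (1*(11 + 1) + 44)*100 = (1*12 + 44)*100 = (12 + 44)*100 = 56*100 = 5600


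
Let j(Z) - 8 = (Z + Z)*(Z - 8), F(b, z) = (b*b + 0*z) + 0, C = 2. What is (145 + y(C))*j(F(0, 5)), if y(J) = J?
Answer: 1176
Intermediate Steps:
F(b, z) = b² (F(b, z) = (b² + 0) + 0 = b² + 0 = b²)
j(Z) = 8 + 2*Z*(-8 + Z) (j(Z) = 8 + (Z + Z)*(Z - 8) = 8 + (2*Z)*(-8 + Z) = 8 + 2*Z*(-8 + Z))
(145 + y(C))*j(F(0, 5)) = (145 + 2)*(8 - 16*0² + 2*(0²)²) = 147*(8 - 16*0 + 2*0²) = 147*(8 + 0 + 2*0) = 147*(8 + 0 + 0) = 147*8 = 1176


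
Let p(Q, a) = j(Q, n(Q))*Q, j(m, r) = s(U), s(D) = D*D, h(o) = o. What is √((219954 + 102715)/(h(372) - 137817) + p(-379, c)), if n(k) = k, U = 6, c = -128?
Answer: I*√5261120408445/19635 ≈ 116.82*I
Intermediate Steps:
s(D) = D²
j(m, r) = 36 (j(m, r) = 6² = 36)
p(Q, a) = 36*Q
√((219954 + 102715)/(h(372) - 137817) + p(-379, c)) = √((219954 + 102715)/(372 - 137817) + 36*(-379)) = √(322669/(-137445) - 13644) = √(322669*(-1/137445) - 13644) = √(-322669/137445 - 13644) = √(-1875622249/137445) = I*√5261120408445/19635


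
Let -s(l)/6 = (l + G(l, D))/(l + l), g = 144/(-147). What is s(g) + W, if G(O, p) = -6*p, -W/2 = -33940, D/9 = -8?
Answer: 69200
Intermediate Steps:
D = -72 (D = 9*(-8) = -72)
g = -48/49 (g = 144*(-1/147) = -48/49 ≈ -0.97959)
W = 67880 (W = -2*(-33940) = 67880)
s(l) = -3*(432 + l)/l (s(l) = -6*(l - 6*(-72))/(l + l) = -6*(l + 432)/(2*l) = -6*(432 + l)*1/(2*l) = -3*(432 + l)/l)
s(g) + W = (-3 - 1296/(-48/49)) + 67880 = (-3 - 1296*(-49/48)) + 67880 = (-3 + 1323) + 67880 = 1320 + 67880 = 69200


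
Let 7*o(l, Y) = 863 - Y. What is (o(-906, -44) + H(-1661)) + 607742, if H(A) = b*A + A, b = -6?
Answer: 4313236/7 ≈ 6.1618e+5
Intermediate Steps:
H(A) = -5*A (H(A) = -6*A + A = -5*A)
o(l, Y) = 863/7 - Y/7 (o(l, Y) = (863 - Y)/7 = 863/7 - Y/7)
(o(-906, -44) + H(-1661)) + 607742 = ((863/7 - 1/7*(-44)) - 5*(-1661)) + 607742 = ((863/7 + 44/7) + 8305) + 607742 = (907/7 + 8305) + 607742 = 59042/7 + 607742 = 4313236/7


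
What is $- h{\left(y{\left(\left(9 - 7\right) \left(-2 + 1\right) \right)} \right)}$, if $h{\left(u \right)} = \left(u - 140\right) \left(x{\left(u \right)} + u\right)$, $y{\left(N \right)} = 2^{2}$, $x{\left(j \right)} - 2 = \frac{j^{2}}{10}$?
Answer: $\frac{5168}{5} \approx 1033.6$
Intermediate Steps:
$x{\left(j \right)} = 2 + \frac{j^{2}}{10}$
$y{\left(N \right)} = 4$
$h{\left(u \right)} = \left(-140 + u\right) \left(2 + u + \frac{u^{2}}{10}\right)$ ($h{\left(u \right)} = \left(u - 140\right) \left(\left(2 + \frac{u^{2}}{10}\right) + u\right) = \left(-140 + u\right) \left(2 + u + \frac{u^{2}}{10}\right)$)
$- h{\left(y{\left(\left(9 - 7\right) \left(-2 + 1\right) \right)} \right)} = - (-280 - 552 - 13 \cdot 4^{2} + \frac{4^{3}}{10}) = - (-280 - 552 - 208 + \frac{1}{10} \cdot 64) = - (-280 - 552 - 208 + \frac{32}{5}) = \left(-1\right) \left(- \frac{5168}{5}\right) = \frac{5168}{5}$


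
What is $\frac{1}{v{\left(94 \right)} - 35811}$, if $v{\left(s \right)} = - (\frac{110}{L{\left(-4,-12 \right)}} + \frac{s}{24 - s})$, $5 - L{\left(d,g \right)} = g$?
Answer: $- \frac{595}{21310596} \approx -2.792 \cdot 10^{-5}$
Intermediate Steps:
$L{\left(d,g \right)} = 5 - g$
$v{\left(s \right)} = - \frac{110}{17} - \frac{s}{24 - s}$ ($v{\left(s \right)} = - (\frac{110}{5 - -12} + \frac{s}{24 - s}) = - (\frac{110}{5 + 12} + \frac{s}{24 - s}) = - (\frac{110}{17} + \frac{s}{24 - s}) = - \frac{110}{17} - \frac{s}{24 - s}$)
$\frac{1}{v{\left(94 \right)} - 35811} = \frac{1}{\frac{3 \left(880 - 2914\right)}{17 \left(-24 + 94\right)} - 35811} = \frac{1}{\frac{3 \left(880 - 2914\right)}{17 \cdot 70} - 35811} = \frac{1}{\frac{3}{17} \cdot \frac{1}{70} \left(-2034\right) - 35811} = \frac{1}{- \frac{3051}{595} - 35811} = \frac{1}{- \frac{21310596}{595}} = - \frac{595}{21310596}$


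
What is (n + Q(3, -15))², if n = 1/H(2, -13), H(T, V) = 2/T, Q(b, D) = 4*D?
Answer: 3481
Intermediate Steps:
n = 1 (n = 1/(2/2) = 1/(2*(½)) = 1/1 = 1)
(n + Q(3, -15))² = (1 + 4*(-15))² = (1 - 60)² = (-59)² = 3481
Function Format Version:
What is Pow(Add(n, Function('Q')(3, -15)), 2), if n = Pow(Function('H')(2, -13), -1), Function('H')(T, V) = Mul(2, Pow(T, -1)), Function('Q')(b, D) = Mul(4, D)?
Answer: 3481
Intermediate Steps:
n = 1 (n = Pow(Mul(2, Pow(2, -1)), -1) = Pow(Mul(2, Rational(1, 2)), -1) = Pow(1, -1) = 1)
Pow(Add(n, Function('Q')(3, -15)), 2) = Pow(Add(1, Mul(4, -15)), 2) = Pow(Add(1, -60), 2) = Pow(-59, 2) = 3481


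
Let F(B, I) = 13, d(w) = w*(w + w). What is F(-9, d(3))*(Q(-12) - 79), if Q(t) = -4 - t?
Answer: -923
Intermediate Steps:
d(w) = 2*w**2 (d(w) = w*(2*w) = 2*w**2)
F(-9, d(3))*(Q(-12) - 79) = 13*((-4 - 1*(-12)) - 79) = 13*((-4 + 12) - 79) = 13*(8 - 79) = 13*(-71) = -923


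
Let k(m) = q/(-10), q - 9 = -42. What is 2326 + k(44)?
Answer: 23293/10 ≈ 2329.3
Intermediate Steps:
q = -33 (q = 9 - 42 = -33)
k(m) = 33/10 (k(m) = -33/(-10) = -33*(-⅒) = 33/10)
2326 + k(44) = 2326 + 33/10 = 23293/10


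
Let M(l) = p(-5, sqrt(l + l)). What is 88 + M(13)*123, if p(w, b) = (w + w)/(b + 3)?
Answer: 5186/17 - 1230*sqrt(26)/17 ≈ -63.870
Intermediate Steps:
p(w, b) = 2*w/(3 + b) (p(w, b) = (2*w)/(3 + b) = 2*w/(3 + b))
M(l) = -10/(3 + sqrt(2)*sqrt(l)) (M(l) = 2*(-5)/(3 + sqrt(l + l)) = 2*(-5)/(3 + sqrt(2*l)) = 2*(-5)/(3 + sqrt(2)*sqrt(l)) = -10/(3 + sqrt(2)*sqrt(l)))
88 + M(13)*123 = 88 - 10/(3 + sqrt(2)*sqrt(13))*123 = 88 - 10/(3 + sqrt(26))*123 = 88 - 1230/(3 + sqrt(26))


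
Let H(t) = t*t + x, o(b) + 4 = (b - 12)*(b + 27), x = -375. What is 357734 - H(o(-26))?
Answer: 356345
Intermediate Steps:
o(b) = -4 + (-12 + b)*(27 + b) (o(b) = -4 + (b - 12)*(b + 27) = -4 + (-12 + b)*(27 + b))
H(t) = -375 + t² (H(t) = t*t - 375 = t² - 375 = -375 + t²)
357734 - H(o(-26)) = 357734 - (-375 + (-328 + (-26)² + 15*(-26))²) = 357734 - (-375 + (-328 + 676 - 390)²) = 357734 - (-375 + (-42)²) = 357734 - (-375 + 1764) = 357734 - 1*1389 = 357734 - 1389 = 356345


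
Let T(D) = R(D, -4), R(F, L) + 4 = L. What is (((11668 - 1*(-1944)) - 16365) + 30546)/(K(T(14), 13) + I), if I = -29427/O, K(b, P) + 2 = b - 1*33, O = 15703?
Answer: -436433479/704656 ≈ -619.36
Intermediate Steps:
R(F, L) = -4 + L
T(D) = -8 (T(D) = -4 - 4 = -8)
K(b, P) = -35 + b (K(b, P) = -2 + (b - 1*33) = -2 + (b - 33) = -2 + (-33 + b) = -35 + b)
I = -29427/15703 ≈ -1.8740
(((11668 - 1*(-1944)) - 16365) + 30546)/(K(T(14), 13) + I) = (((11668 - 1*(-1944)) - 16365) + 30546)/((-35 - 8) - 29427/15703) = (((11668 + 1944) - 16365) + 30546)/(-43 - 29427/15703) = ((13612 - 16365) + 30546)/(-704656/15703) = (-2753 + 30546)*(-15703/704656) = 27793*(-15703/704656) = -436433479/704656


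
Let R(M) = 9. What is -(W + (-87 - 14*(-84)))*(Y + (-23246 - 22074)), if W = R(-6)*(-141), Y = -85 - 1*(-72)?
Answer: -8159940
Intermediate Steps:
Y = -13 (Y = -85 + 72 = -13)
W = -1269 (W = 9*(-141) = -1269)
-(W + (-87 - 14*(-84)))*(Y + (-23246 - 22074)) = -(-1269 + (-87 - 14*(-84)))*(-13 + (-23246 - 22074)) = -(-1269 + (-87 + 1176))*(-13 - 45320) = -(-1269 + 1089)*(-45333) = -(-180)*(-45333) = -1*8159940 = -8159940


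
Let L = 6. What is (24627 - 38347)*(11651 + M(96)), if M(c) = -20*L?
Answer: -158205320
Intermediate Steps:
M(c) = -120 (M(c) = -20*6 = -120)
(24627 - 38347)*(11651 + M(96)) = (24627 - 38347)*(11651 - 120) = -13720*11531 = -158205320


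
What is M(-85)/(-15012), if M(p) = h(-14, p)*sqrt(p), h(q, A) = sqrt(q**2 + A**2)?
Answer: -I*sqrt(630785)/15012 ≈ -0.052906*I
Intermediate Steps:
h(q, A) = sqrt(A**2 + q**2)
M(p) = sqrt(p)*sqrt(196 + p**2) (M(p) = sqrt(p**2 + (-14)**2)*sqrt(p) = sqrt(p**2 + 196)*sqrt(p) = sqrt(196 + p**2)*sqrt(p) = sqrt(p)*sqrt(196 + p**2))
M(-85)/(-15012) = (sqrt(-85)*sqrt(196 + (-85)**2))/(-15012) = ((I*sqrt(85))*sqrt(196 + 7225))*(-1/15012) = ((I*sqrt(85))*sqrt(7421))*(-1/15012) = (I*sqrt(630785))*(-1/15012) = -I*sqrt(630785)/15012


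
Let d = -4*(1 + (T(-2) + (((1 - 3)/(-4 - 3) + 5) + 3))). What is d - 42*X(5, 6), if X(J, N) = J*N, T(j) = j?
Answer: -9024/7 ≈ -1289.1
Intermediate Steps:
d = -204/7 (d = -4*(1 + (-2 + (((1 - 3)/(-4 - 3) + 5) + 3))) = -4*(1 + (-2 + ((-2/(-7) + 5) + 3))) = -4*(1 + (-2 + ((-2*(-⅐) + 5) + 3))) = -4*(1 + (-2 + ((2/7 + 5) + 3))) = -4*(1 + (-2 + (37/7 + 3))) = -4*(1 + (-2 + 58/7)) = -4*(1 + 44/7) = -4*51/7 = -204/7 ≈ -29.143)
d - 42*X(5, 6) = -204/7 - 210*6 = -204/7 - 42*30 = -204/7 - 1260 = -9024/7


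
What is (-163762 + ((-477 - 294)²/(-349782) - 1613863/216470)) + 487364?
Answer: 2041798301907662/6309775795 ≈ 3.2359e+5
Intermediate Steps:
(-163762 + ((-477 - 294)²/(-349782) - 1613863/216470)) + 487364 = (-163762 + ((-771)²*(-1/349782) - 1613863*1/216470)) + 487364 = (-163762 + (594441*(-1/349782) - 1613863/216470)) + 487364 = (-163762 + (-198147/116594 - 1613863/216470)) + 487364 = (-163762 - 57764905928/6309775795) + 487364 = -1033359268646718/6309775795 + 487364 = 2041798301907662/6309775795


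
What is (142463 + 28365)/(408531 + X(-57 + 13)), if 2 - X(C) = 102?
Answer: 170828/408431 ≈ 0.41825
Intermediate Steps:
X(C) = -100 (X(C) = 2 - 1*102 = 2 - 102 = -100)
(142463 + 28365)/(408531 + X(-57 + 13)) = (142463 + 28365)/(408531 - 100) = 170828/408431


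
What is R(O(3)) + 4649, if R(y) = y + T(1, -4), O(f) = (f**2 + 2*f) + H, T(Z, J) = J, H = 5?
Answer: 4665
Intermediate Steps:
O(f) = 5 + f**2 + 2*f (O(f) = (f**2 + 2*f) + 5 = 5 + f**2 + 2*f)
R(y) = -4 + y (R(y) = y - 4 = -4 + y)
R(O(3)) + 4649 = (-4 + (5 + 3**2 + 2*3)) + 4649 = (-4 + (5 + 9 + 6)) + 4649 = (-4 + 20) + 4649 = 16 + 4649 = 4665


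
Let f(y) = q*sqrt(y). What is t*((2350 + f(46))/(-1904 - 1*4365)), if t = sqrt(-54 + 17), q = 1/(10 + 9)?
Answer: I*sqrt(37)*(-44650 - sqrt(46))/119111 ≈ -2.2805*I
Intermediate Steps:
q = 1/19 ≈ 0.052632
f(y) = sqrt(y)/19
t = I*sqrt(37) (t = sqrt(-37) = I*sqrt(37) ≈ 6.0828*I)
t*((2350 + f(46))/(-1904 - 1*4365)) = (I*sqrt(37))*((2350 + sqrt(46)/19)/(-1904 - 1*4365)) = (I*sqrt(37))*((2350 + sqrt(46)/19)/(-1904 - 4365)) = (I*sqrt(37))*((2350 + sqrt(46)/19)/(-6269)) = (I*sqrt(37))*((2350 + sqrt(46)/19)*(-1/6269)) = (I*sqrt(37))*(-2350/6269 - sqrt(46)/119111) = I*sqrt(37)*(-2350/6269 - sqrt(46)/119111)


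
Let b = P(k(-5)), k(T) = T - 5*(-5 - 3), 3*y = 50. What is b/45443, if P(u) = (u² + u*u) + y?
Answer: 7400/136329 ≈ 0.054280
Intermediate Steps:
y = 50/3 (y = (⅓)*50 = 50/3 ≈ 16.667)
k(T) = 40 + T (k(T) = T - 5*(-8) = T + 40 = 40 + T)
P(u) = 50/3 + 2*u² (P(u) = (u² + u*u) + 50/3 = (u² + u²) + 50/3 = 2*u² + 50/3 = 50/3 + 2*u²)
b = 7400/3 (b = 50/3 + 2*(40 - 5)² = 50/3 + 2*35² = 50/3 + 2*1225 = 50/3 + 2450 = 7400/3 ≈ 2466.7)
b/45443 = (7400/3)/45443 = (7400/3)*(1/45443) = 7400/136329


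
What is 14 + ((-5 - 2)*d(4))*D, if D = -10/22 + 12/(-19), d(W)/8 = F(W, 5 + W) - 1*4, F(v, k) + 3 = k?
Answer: 28350/209 ≈ 135.65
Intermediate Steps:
F(v, k) = -3 + k
d(W) = -16 + 8*W (d(W) = 8*((-3 + (5 + W)) - 1*4) = 8*((2 + W) - 4) = 8*(-2 + W) = -16 + 8*W)
D = -227/209 (D = -10*1/22 + 12*(-1/19) = -5/11 - 12/19 = -227/209 ≈ -1.0861)
14 + ((-5 - 2)*d(4))*D = 14 + ((-5 - 2)*(-16 + 8*4))*(-227/209) = 14 - 7*(-16 + 32)*(-227/209) = 14 - 7*16*(-227/209) = 14 - 112*(-227/209) = 14 + 25424/209 = 28350/209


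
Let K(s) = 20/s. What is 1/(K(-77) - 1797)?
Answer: -77/138389 ≈ -0.00055640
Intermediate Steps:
1/(K(-77) - 1797) = 1/(20/(-77) - 1797) = 1/(20*(-1/77) - 1797) = 1/(-20/77 - 1797) = 1/(-138389/77) = -77/138389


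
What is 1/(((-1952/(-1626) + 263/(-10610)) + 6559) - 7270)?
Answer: -8625930/6122894689 ≈ -0.0014088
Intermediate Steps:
1/(((-1952/(-1626) + 263/(-10610)) + 6559) - 7270) = 1/(((-1952*(-1/1626) + 263*(-1/10610)) + 6559) - 7270) = 1/(((976/813 - 263/10610) + 6559) - 7270) = 1/((10141541/8625930 + 6559) - 7270) = 1/(56587616411/8625930 - 7270) = 1/(-6122894689/8625930) = -8625930/6122894689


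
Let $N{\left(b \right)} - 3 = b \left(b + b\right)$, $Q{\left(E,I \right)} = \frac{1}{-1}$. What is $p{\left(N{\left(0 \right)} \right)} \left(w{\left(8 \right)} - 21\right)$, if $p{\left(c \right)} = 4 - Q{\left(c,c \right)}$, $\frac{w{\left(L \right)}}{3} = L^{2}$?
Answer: $855$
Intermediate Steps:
$Q{\left(E,I \right)} = -1$
$N{\left(b \right)} = 3 + 2 b^{2}$ ($N{\left(b \right)} = 3 + b \left(b + b\right) = 3 + b 2 b = 3 + 2 b^{2}$)
$w{\left(L \right)} = 3 L^{2}$
$p{\left(c \right)} = 5$ ($p{\left(c \right)} = 4 - -1 = 4 + 1 = 5$)
$p{\left(N{\left(0 \right)} \right)} \left(w{\left(8 \right)} - 21\right) = 5 \left(3 \cdot 8^{2} - 21\right) = 5 \left(3 \cdot 64 - 21\right) = 5 \left(192 - 21\right) = 5 \cdot 171 = 855$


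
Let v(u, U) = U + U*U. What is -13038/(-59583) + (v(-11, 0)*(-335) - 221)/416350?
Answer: 1805067819/8269127350 ≈ 0.21829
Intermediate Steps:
v(u, U) = U + U²
-13038/(-59583) + (v(-11, 0)*(-335) - 221)/416350 = -13038/(-59583) + ((0*(1 + 0))*(-335) - 221)/416350 = -13038*(-1/59583) + ((0*1)*(-335) - 221)*(1/416350) = 4346/19861 + (0*(-335) - 221)*(1/416350) = 4346/19861 + (0 - 221)*(1/416350) = 4346/19861 - 221*1/416350 = 4346/19861 - 221/416350 = 1805067819/8269127350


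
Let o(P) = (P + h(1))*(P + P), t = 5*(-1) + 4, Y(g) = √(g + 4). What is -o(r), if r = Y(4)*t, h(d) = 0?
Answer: -16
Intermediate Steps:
Y(g) = √(4 + g)
t = -1 (t = -5 + 4 = -1)
r = -2*√2 (r = √(4 + 4)*(-1) = √8*(-1) = (2*√2)*(-1) = -2*√2 ≈ -2.8284)
o(P) = 2*P² (o(P) = (P + 0)*(P + P) = P*(2*P) = 2*P²)
-o(r) = -2*(-2*√2)² = -2*8 = -1*16 = -16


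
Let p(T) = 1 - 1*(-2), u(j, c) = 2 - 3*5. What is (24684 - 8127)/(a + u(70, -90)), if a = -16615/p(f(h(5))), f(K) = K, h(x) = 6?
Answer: -49671/16654 ≈ -2.9825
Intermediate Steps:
u(j, c) = -13 (u(j, c) = 2 - 15 = -13)
p(T) = 3 (p(T) = 1 + 2 = 3)
a = -16615/3 ≈ -5538.3
(24684 - 8127)/(a + u(70, -90)) = (24684 - 8127)/(-16615/3 - 13) = 16557/(-16654/3) = 16557*(-3/16654) = -49671/16654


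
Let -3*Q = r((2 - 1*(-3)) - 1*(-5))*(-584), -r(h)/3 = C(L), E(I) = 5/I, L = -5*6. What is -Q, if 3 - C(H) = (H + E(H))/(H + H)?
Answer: 65627/45 ≈ 1458.4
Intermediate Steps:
L = -30
C(H) = 3 - (H + 5/H)/(2*H) (C(H) = 3 - (H + 5/H)/(H + H) = 3 - (H + 5/H)/(2*H))
r(h) = -899/120 (r(h) = -3*(5/2 - 5/2/(-30)**2) = -3*(5/2 - 5/2*1/900) = -3*(5/2 - 1/360) = -3*899/360 = -899/120)
Q = -65627/45 (Q = -(-899)*(-584)/360 = -1/3*65627/15 = -65627/45 ≈ -1458.4)
-Q = -1*(-65627/45) = 65627/45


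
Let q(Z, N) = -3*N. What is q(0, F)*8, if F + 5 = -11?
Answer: 384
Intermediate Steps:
F = -16 (F = -5 - 11 = -16)
q(0, F)*8 = -3*(-16)*8 = 48*8 = 384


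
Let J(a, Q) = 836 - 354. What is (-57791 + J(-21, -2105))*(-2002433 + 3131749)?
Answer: -64719970644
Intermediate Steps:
J(a, Q) = 482
(-57791 + J(-21, -2105))*(-2002433 + 3131749) = (-57791 + 482)*(-2002433 + 3131749) = -57309*1129316 = -64719970644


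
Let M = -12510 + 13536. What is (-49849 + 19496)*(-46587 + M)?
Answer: 1382913033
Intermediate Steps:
M = 1026
(-49849 + 19496)*(-46587 + M) = (-49849 + 19496)*(-46587 + 1026) = -30353*(-45561) = 1382913033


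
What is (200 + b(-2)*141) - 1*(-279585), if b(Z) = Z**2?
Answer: 280349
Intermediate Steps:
(200 + b(-2)*141) - 1*(-279585) = (200 + (-2)**2*141) - 1*(-279585) = (200 + 4*141) + 279585 = (200 + 564) + 279585 = 764 + 279585 = 280349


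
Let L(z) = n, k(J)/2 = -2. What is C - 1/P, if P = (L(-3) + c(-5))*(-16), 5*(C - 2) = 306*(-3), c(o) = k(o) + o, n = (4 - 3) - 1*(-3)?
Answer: -14529/80 ≈ -181.61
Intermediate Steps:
k(J) = -4 (k(J) = 2*(-2) = -4)
n = 4 (n = 1 + 3 = 4)
L(z) = 4
c(o) = -4 + o
C = -908/5 (C = 2 + (306*(-3))/5 = 2 + (⅕)*(-918) = 2 - 918/5 = -908/5 ≈ -181.60)
P = 80 (P = (4 + (-4 - 5))*(-16) = (4 - 9)*(-16) = -5*(-16) = 80)
C - 1/P = -908/5 - 1/80 = -14529/80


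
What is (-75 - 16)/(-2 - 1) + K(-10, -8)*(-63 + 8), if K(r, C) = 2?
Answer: -239/3 ≈ -79.667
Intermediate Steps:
(-75 - 16)/(-2 - 1) + K(-10, -8)*(-63 + 8) = (-75 - 16)/(-2 - 1) + 2*(-63 + 8) = -91/(-3) + 2*(-55) = -91*(-1/3) - 110 = 91/3 - 110 = -239/3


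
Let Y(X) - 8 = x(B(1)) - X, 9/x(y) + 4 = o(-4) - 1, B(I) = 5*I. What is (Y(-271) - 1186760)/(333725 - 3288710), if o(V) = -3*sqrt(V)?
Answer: 72375386/180254085 - 18*I/60084695 ≈ 0.40152 - 2.9958e-7*I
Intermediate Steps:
x(y) = 9*(-5 + 6*I)/61 (x(y) = 9/(-4 + (-6*I - 1)) = 9/(-4 + (-1 - 6*I)) = 9/(-5 - 6*I) = 9*((-5 + 6*I)/61) = 9*(-5 + 6*I)/61)
Y(X) = 443/61 - X + 54*I/61 (Y(X) = 8 + ((-45/61 + 54*I/61) - X) = 8 + (-45/61 - X + 54*I/61) = 443/61 - X + 54*I/61)
(Y(-271) - 1186760)/(333725 - 3288710) = ((443/61 - 1*(-271) + 54*I/61) - 1186760)/(333725 - 3288710) = ((443/61 + 271 + 54*I/61) - 1186760)/(-2954985) = ((16974/61 + 54*I/61) - 1186760)*(-1/2954985) = (-72375386/61 + 54*I/61)*(-1/2954985) = 72375386/180254085 - 18*I/60084695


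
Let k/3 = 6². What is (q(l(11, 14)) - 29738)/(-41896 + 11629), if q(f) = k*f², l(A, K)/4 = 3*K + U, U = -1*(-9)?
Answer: -4464790/30267 ≈ -147.51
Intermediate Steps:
U = 9
l(A, K) = 36 + 12*K (l(A, K) = 4*(3*K + 9) = 4*(9 + 3*K) = 36 + 12*K)
k = 108 (k = 3*6² = 3*36 = 108)
q(f) = 108*f²
(q(l(11, 14)) - 29738)/(-41896 + 11629) = (108*(36 + 12*14)² - 29738)/(-41896 + 11629) = (108*(36 + 168)² - 29738)/(-30267) = (108*204² - 29738)*(-1/30267) = (108*41616 - 29738)*(-1/30267) = (4494528 - 29738)*(-1/30267) = 4464790*(-1/30267) = -4464790/30267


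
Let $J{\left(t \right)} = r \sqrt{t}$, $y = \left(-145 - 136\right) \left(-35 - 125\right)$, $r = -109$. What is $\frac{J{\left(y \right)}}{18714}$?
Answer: $- \frac{218 \sqrt{2810}}{9357} \approx -1.235$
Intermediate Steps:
$y = 44960$ ($y = \left(-281\right) \left(-160\right) = 44960$)
$J{\left(t \right)} = - 109 \sqrt{t}$
$\frac{J{\left(y \right)}}{18714} = \frac{\left(-109\right) \sqrt{44960}}{18714} = - 109 \cdot 4 \sqrt{2810} \cdot \frac{1}{18714} = - 436 \sqrt{2810} \cdot \frac{1}{18714} = - \frac{218 \sqrt{2810}}{9357}$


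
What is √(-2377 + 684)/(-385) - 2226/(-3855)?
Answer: 742/1285 - I*√1693/385 ≈ 0.57743 - 0.10687*I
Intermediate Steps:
√(-2377 + 684)/(-385) - 2226/(-3855) = √(-1693)*(-1/385) - 2226*(-1/3855) = (I*√1693)*(-1/385) + 742/1285 = -I*√1693/385 + 742/1285 = 742/1285 - I*√1693/385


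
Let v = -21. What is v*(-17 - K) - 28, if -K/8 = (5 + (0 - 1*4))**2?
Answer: 161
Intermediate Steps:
K = -8 (K = -8*(5 + (0 - 1*4))**2 = -8*(5 + (0 - 4))**2 = -8*(5 - 4)**2 = -8*1**2 = -8*1 = -8)
v*(-17 - K) - 28 = -21*(-17 - 1*(-8)) - 28 = -21*(-17 + 8) - 28 = -21*(-9) - 28 = 189 - 28 = 161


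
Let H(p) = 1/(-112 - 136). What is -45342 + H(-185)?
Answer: -11244817/248 ≈ -45342.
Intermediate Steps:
H(p) = -1/248 (H(p) = 1/(-248) = -1/248)
-45342 + H(-185) = -45342 - 1/248 = -11244817/248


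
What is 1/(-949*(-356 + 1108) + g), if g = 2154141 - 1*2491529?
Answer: -1/1051036 ≈ -9.5144e-7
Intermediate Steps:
g = -337388 (g = 2154141 - 2491529 = -337388)
1/(-949*(-356 + 1108) + g) = 1/(-949*(-356 + 1108) - 337388) = 1/(-949*752 - 337388) = 1/(-713648 - 337388) = 1/(-1051036) = -1/1051036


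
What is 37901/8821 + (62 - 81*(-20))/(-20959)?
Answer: 779530137/184879339 ≈ 4.2164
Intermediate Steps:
37901/8821 + (62 - 81*(-20))/(-20959) = 37901*(1/8821) + (62 + 1620)*(-1/20959) = 37901/8821 + 1682*(-1/20959) = 37901/8821 - 1682/20959 = 779530137/184879339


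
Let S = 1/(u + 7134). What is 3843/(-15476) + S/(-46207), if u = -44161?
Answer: -6575014006051/26477990371364 ≈ -0.24832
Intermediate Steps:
S = -1/37027 (S = 1/(-44161 + 7134) = 1/(-37027) = -1/37027 ≈ -2.7007e-5)
3843/(-15476) + S/(-46207) = 3843/(-15476) - 1/37027/(-46207) = 3843*(-1/15476) - 1/37027*(-1/46207) = -3843/15476 + 1/1710906589 = -6575014006051/26477990371364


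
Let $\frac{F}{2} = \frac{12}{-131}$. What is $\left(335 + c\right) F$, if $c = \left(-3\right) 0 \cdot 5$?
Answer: $- \frac{8040}{131} \approx -61.374$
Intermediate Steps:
$c = 0$ ($c = 0 \cdot 5 = 0$)
$F = - \frac{24}{131}$ ($F = 2 \frac{12}{-131} = 2 \cdot 12 \left(- \frac{1}{131}\right) = 2 \left(- \frac{12}{131}\right) = - \frac{24}{131} \approx -0.18321$)
$\left(335 + c\right) F = \left(335 + 0\right) \left(- \frac{24}{131}\right) = 335 \left(- \frac{24}{131}\right) = - \frac{8040}{131}$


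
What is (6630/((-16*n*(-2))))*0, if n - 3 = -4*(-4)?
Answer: 0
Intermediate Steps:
n = 19 (n = 3 - 4*(-4) = 3 + 16 = 19)
(6630/((-16*n*(-2))))*0 = (6630/((-16*19*(-2))))*0 = (6630/((-304*(-2))))*0 = (6630/608)*0 = (6630*(1/608))*0 = (3315/304)*0 = 0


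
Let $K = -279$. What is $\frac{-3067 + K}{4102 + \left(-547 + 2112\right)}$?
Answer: $- \frac{3346}{5667} \approx -0.59044$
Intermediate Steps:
$\frac{-3067 + K}{4102 + \left(-547 + 2112\right)} = \frac{-3067 - 279}{4102 + \left(-547 + 2112\right)} = - \frac{3346}{4102 + 1565} = - \frac{3346}{5667}$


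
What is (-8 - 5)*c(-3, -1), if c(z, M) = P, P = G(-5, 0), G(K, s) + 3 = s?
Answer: 39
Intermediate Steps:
G(K, s) = -3 + s
P = -3 (P = -3 + 0 = -3)
c(z, M) = -3
(-8 - 5)*c(-3, -1) = (-8 - 5)*(-3) = -13*(-3) = 39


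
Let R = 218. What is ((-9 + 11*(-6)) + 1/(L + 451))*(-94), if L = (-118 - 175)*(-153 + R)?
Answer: 65543897/9297 ≈ 7050.0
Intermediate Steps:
L = -19045 (L = (-118 - 175)*(-153 + 218) = -293*65 = -19045)
((-9 + 11*(-6)) + 1/(L + 451))*(-94) = ((-9 + 11*(-6)) + 1/(-19045 + 451))*(-94) = ((-9 - 66) + 1/(-18594))*(-94) = (-75 - 1/18594)*(-94) = -1394551/18594*(-94) = 65543897/9297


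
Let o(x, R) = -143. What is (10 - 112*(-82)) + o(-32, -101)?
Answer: 9051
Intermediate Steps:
(10 - 112*(-82)) + o(-32, -101) = (10 - 112*(-82)) - 143 = (10 + 9184) - 143 = 9194 - 143 = 9051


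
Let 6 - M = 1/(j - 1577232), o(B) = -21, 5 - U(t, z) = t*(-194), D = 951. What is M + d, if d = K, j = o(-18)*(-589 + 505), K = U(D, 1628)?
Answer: 290681723341/1575468 ≈ 1.8451e+5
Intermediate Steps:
U(t, z) = 5 + 194*t (U(t, z) = 5 - t*(-194) = 5 - (-194)*t = 5 + 194*t)
K = 184499 (K = 5 + 194*951 = 5 + 184494 = 184499)
j = 1764 (j = -21*(-589 + 505) = -21*(-84) = 1764)
d = 184499
M = 9452809/1575468 (M = 6 - 1/(1764 - 1577232) = 6 - 1/(-1575468) = 6 - 1*(-1/1575468) = 6 + 1/1575468 = 9452809/1575468 ≈ 6.0000)
M + d = 9452809/1575468 + 184499 = 290681723341/1575468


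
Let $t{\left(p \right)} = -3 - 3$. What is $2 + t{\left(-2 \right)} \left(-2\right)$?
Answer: $14$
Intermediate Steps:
$t{\left(p \right)} = -6$ ($t{\left(p \right)} = -3 - 3 = -6$)
$2 + t{\left(-2 \right)} \left(-2\right) = 2 - -12 = 2 + 12 = 14$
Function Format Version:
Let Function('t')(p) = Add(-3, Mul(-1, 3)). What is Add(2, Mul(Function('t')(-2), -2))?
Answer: 14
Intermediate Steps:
Function('t')(p) = -6 (Function('t')(p) = Add(-3, -3) = -6)
Add(2, Mul(Function('t')(-2), -2)) = Add(2, Mul(-6, -2)) = Add(2, 12) = 14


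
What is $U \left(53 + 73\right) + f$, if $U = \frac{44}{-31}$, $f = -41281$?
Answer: $- \frac{1285255}{31} \approx -41460.0$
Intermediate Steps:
$U = - \frac{44}{31}$ ($U = 44 \left(- \frac{1}{31}\right) = - \frac{44}{31} \approx -1.4194$)
$U \left(53 + 73\right) + f = - \frac{44 \left(53 + 73\right)}{31} - 41281 = \left(- \frac{44}{31}\right) 126 - 41281 = - \frac{5544}{31} - 41281 = - \frac{1285255}{31}$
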